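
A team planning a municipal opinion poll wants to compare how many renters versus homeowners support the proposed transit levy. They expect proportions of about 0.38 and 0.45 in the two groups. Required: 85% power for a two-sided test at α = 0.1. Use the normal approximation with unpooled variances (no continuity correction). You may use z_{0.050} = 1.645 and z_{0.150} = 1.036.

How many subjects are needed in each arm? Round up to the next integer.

n = 709 per group

n = (z_{α/2} + z_β)² · [p₁(1−p₁) + p₂(1−p₂)] / (p₁ − p₂)²
  = (1.645 + 1.036)² · (0.38·0.62 + 0.45·0.55) / (-0.07)²
  = (2.681)² · (0.2356 + 0.2475) / 0.0049
  = 7.1878 · 0.4831 / 0.0049
  = 708.65
Round up → n = 709 per group.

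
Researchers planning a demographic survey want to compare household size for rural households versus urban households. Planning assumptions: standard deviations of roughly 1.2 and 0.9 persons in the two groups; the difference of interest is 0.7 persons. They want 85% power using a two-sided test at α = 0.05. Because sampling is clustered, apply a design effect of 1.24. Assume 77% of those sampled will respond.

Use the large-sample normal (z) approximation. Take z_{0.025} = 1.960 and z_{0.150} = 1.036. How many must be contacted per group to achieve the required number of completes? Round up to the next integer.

n = (z_{α/2} + z_β)² · (σ₁² + σ₂²) / δ²
  = (1.960 + 1.036)² · (1.2² + 0.9² = 2.25) / 0.7²
  = 8.9760 · 2.25 / 0.49
  = 41.22
Design effect: 1.24 × 41.22 = 51.11.
Adjust for 77% response: 51.11 / 0.77 = 66.37.
Round up → n = 67 per group.

n = 67 per group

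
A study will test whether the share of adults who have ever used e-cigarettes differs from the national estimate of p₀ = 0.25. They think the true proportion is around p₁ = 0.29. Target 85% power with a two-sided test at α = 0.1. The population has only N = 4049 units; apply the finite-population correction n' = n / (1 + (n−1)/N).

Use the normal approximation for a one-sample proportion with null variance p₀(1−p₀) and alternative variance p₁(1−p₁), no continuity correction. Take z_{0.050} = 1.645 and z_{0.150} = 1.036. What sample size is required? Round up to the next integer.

n = [z_{α/2}·√(p₀q₀) + z_β·√(p₁q₁)]² / (p₁ − p₀)²
  = [1.645·√(0.25·0.75) + 1.036·√(0.29·0.71)]² / (0.04)²
  = [1.645·0.4330 + 1.036·0.4538]² / 0.0016
  = [1.1824]² / 0.0016
  = 873.80
Finite-population correction (N = 4049): 873.80 / (1 + (873.80 − 1)/4049) = 718.85.
Round up → n = 719.

n = 719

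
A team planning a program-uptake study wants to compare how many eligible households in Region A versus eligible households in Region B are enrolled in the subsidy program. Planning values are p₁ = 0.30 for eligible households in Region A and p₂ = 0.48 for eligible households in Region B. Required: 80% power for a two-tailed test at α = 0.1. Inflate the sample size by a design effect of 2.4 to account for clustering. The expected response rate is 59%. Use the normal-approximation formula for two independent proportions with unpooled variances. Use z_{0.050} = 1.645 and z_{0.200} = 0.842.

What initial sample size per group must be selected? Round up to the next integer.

n = (z_{α/2} + z_β)² · [p₁(1−p₁) + p₂(1−p₂)] / (p₁ − p₂)²
  = (1.645 + 0.842)² · (0.30·0.70 + 0.48·0.52) / (-0.18)²
  = (2.487)² · (0.2100 + 0.2496) / 0.0324
  = 6.1852 · 0.4596 / 0.0324
  = 87.74
Design effect: 2.4 × 87.74 = 210.57.
Adjust for 59% response: 210.57 / 0.59 = 356.90.
Round up → n = 357 per group.

n = 357 per group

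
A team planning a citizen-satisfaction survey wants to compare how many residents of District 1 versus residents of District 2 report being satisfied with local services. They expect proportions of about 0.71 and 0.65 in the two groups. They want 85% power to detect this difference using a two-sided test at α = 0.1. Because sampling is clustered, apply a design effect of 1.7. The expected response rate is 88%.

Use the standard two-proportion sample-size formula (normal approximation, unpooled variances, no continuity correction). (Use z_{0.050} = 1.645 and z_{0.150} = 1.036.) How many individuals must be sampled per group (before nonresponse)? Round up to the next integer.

n = (z_{α/2} + z_β)² · [p₁(1−p₁) + p₂(1−p₂)] / (p₁ − p₂)²
  = (1.645 + 1.036)² · (0.71·0.29 + 0.65·0.35) / (0.06)²
  = (2.681)² · (0.2059 + 0.2275) / 0.0036
  = 7.1878 · 0.4334 / 0.0036
  = 865.33
Design effect: 1.7 × 865.33 = 1471.06.
Adjust for 88% response: 1471.06 / 0.88 = 1671.65.
Round up → n = 1672 per group.

n = 1672 per group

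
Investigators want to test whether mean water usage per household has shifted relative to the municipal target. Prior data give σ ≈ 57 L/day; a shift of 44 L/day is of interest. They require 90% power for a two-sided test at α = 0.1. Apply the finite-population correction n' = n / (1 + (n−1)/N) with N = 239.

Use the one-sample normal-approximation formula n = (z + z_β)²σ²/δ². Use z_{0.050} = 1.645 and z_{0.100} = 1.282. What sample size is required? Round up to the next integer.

n = (z_{α/2} + z_β)² · σ² / δ²
  = (1.645 + 1.282)² · 57² / 44²
  = 8.5673 · 3249 / 1936
  = 14.38
Finite-population correction (N = 239): 14.38 / (1 + (14.38 − 1)/239) = 13.62.
Round up → n = 14.

n = 14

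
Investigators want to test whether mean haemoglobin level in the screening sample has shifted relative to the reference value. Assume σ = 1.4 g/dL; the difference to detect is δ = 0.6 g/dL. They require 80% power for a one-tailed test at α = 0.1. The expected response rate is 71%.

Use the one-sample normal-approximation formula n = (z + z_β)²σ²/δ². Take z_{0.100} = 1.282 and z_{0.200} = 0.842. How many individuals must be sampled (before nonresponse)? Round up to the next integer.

n = (z_α + z_β)² · σ² / δ²
  = (1.282 + 0.842)² · 1.4² / 0.6²
  = 4.5114 · 1.96 / 0.36
  = 24.56
Adjust for 71% response: 24.56 / 0.71 = 34.59.
Round up → n = 35.

n = 35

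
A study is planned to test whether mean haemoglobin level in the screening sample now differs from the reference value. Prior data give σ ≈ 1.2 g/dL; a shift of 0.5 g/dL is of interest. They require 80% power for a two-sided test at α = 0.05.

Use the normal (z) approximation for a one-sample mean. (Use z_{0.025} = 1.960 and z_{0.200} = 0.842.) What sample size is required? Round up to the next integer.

n = 46

n = (z_{α/2} + z_β)² · σ² / δ²
  = (1.960 + 0.842)² · 1.2² / 0.5²
  = 7.8512 · 1.44 / 0.25
  = 45.22
Round up → n = 46.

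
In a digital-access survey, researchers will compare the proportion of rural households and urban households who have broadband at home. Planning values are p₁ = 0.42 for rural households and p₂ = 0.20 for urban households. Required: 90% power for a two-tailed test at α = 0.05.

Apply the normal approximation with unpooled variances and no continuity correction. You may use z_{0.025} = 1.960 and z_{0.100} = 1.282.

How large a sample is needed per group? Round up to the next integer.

n = (z_{α/2} + z_β)² · [p₁(1−p₁) + p₂(1−p₂)] / (p₁ − p₂)²
  = (1.960 + 1.282)² · (0.42·0.58 + 0.20·0.80) / (0.22)²
  = (3.242)² · (0.2436 + 0.1600) / 0.0484
  = 10.5106 · 0.4036 / 0.0484
  = 87.65
Round up → n = 88 per group.

n = 88 per group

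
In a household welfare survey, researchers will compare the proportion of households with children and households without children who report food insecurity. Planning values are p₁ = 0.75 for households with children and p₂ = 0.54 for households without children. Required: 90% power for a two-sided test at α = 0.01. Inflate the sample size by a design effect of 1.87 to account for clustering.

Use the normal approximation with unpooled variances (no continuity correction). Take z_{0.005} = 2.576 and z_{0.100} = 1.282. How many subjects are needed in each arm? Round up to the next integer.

n = (z_{α/2} + z_β)² · [p₁(1−p₁) + p₂(1−p₂)] / (p₁ − p₂)²
  = (2.576 + 1.282)² · (0.75·0.25 + 0.54·0.46) / (0.21)²
  = (3.858)² · (0.1875 + 0.2484) / 0.0441
  = 14.8842 · 0.4359 / 0.0441
  = 147.12
Design effect: 1.87 × 147.12 = 275.12.
Round up → n = 276 per group.

n = 276 per group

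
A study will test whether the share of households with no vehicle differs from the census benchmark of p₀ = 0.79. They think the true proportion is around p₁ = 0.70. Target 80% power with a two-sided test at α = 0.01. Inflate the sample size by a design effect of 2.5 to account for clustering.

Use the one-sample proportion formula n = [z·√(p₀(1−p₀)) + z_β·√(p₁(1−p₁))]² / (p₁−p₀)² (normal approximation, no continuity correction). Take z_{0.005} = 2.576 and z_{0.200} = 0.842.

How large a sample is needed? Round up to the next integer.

n = 636

n = [z_{α/2}·√(p₀q₀) + z_β·√(p₁q₁)]² / (p₁ − p₀)²
  = [2.576·√(0.79·0.21) + 0.842·√(0.70·0.30)]² / (-0.09)²
  = [2.576·0.4073 + 0.842·0.4583]² / 0.0081
  = [1.4351]² / 0.0081
  = 254.25
Design effect: 2.5 × 254.25 = 635.63.
Round up → n = 636.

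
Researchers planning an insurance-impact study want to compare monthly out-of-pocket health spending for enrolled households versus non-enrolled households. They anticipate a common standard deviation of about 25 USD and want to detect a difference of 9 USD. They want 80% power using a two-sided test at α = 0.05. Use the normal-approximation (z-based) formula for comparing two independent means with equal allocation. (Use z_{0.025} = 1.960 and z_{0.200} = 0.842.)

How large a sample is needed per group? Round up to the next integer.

n = 122 per group

n = (z_{α/2} + z_β)² · (σ₁² + σ₂²) / δ²
  = (1.960 + 0.842)² · (2·25² = 1250) / 9²
  = 7.8512 · 1250 / 81
  = 121.16
Round up → n = 122 per group.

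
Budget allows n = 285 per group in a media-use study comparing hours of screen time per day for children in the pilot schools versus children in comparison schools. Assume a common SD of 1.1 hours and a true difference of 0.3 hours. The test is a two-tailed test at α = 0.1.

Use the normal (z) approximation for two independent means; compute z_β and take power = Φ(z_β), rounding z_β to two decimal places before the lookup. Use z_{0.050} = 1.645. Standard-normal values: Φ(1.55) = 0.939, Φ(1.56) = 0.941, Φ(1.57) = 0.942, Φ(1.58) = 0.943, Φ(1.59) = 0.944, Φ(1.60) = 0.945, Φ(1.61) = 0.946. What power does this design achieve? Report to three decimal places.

Power ≈ 0.946

z_β = δ·√(n/(σ₁²+σ₂²)) − z_{α/2}
    = 0.3 · √(285/2.42) − 1.645
    = 0.3 · 10.85212 − 1.645
    = 3.2556 − 1.645 = 1.6106 → 1.61
Power = Φ(1.61) = 0.946.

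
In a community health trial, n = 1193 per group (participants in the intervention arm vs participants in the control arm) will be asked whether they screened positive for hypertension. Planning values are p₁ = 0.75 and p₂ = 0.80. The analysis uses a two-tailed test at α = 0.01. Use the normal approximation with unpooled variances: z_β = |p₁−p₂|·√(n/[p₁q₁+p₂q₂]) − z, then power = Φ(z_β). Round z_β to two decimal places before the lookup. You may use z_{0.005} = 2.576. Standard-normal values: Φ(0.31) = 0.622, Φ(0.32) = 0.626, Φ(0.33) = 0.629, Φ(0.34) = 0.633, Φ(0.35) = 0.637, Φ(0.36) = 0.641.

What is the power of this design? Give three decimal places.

Power ≈ 0.637

z_β = |p₁−p₂|·√(n/[p₁q₁+p₂q₂]) − z_{α/2}
    = 0.05 · √(1193/0.3475) − 2.576
    = 0.05 · 58.5926 − 2.576
    = 2.9296 − 2.576 = 0.3536 → 0.35
Power = Φ(0.35) = 0.637.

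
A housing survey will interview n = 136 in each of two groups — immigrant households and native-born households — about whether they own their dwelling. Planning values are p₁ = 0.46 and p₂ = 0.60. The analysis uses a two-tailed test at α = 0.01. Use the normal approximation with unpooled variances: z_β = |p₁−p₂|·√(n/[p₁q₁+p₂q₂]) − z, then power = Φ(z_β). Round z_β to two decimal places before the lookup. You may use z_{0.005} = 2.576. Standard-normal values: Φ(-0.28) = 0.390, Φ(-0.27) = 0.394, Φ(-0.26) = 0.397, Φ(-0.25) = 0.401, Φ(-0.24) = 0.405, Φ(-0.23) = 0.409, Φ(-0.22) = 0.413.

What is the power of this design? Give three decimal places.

Power ≈ 0.405

z_β = |p₁−p₂|·√(n/[p₁q₁+p₂q₂]) − z_{α/2}
    = 0.14 · √(136/0.4884) − 2.576
    = 0.14 · 16.6871 − 2.576
    = 2.3362 − 2.576 = -0.2398 → -0.24
Power = Φ(-0.24) = 0.405.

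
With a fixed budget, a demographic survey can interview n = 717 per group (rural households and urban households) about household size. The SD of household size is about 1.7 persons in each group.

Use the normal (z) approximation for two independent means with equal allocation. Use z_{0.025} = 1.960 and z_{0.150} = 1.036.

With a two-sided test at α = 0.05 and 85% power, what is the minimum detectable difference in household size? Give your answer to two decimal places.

δ = (z_{α/2} + z_β) · √((σ₁²+σ₂²)/n)
  = (1.960 + 1.036) · √(5.78/717)
  = 2.996 · √0.00806
  = 2.996 · 0.0898
  = 0.2690

Minimum detectable difference ≈ 0.27 persons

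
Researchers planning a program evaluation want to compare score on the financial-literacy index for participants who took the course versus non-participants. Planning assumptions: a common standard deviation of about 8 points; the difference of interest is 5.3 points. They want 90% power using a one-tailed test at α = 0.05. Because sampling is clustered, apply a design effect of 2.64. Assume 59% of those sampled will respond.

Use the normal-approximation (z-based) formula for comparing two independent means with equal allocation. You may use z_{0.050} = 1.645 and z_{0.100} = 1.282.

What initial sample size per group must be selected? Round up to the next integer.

n = 175 per group

n = (z_α + z_β)² · (σ₁² + σ₂²) / δ²
  = (1.645 + 1.282)² · (2·8² = 128) / 5.3²
  = 8.5673 · 128 / 28.09
  = 39.04
Design effect: 2.64 × 39.04 = 103.06.
Adjust for 59% response: 103.06 / 0.59 = 174.68.
Round up → n = 175 per group.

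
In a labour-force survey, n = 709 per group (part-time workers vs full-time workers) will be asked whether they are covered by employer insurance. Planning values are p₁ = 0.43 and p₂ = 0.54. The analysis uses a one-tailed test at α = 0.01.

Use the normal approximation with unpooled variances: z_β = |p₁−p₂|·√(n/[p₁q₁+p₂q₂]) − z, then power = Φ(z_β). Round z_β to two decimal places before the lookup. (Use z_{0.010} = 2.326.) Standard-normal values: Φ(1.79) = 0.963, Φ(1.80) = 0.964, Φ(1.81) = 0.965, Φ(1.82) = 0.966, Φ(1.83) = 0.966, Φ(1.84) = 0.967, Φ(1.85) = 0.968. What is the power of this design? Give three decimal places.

Power ≈ 0.967

z_β = |p₁−p₂|·√(n/[p₁q₁+p₂q₂]) − z_α
    = 0.11 · √(709/0.4935) − 2.326
    = 0.11 · 37.9035 − 2.326
    = 4.1694 − 2.326 = 1.8434 → 1.84
Power = Φ(1.84) = 0.967.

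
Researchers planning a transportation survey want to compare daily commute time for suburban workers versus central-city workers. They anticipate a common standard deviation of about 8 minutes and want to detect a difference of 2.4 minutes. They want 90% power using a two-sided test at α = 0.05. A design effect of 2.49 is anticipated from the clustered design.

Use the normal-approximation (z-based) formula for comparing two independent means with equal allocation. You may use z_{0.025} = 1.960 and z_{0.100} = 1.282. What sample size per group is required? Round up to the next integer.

n = 582 per group

n = (z_{α/2} + z_β)² · (σ₁² + σ₂²) / δ²
  = (1.960 + 1.282)² · (2·8² = 128) / 2.4²
  = 10.5106 · 128 / 5.76
  = 233.57
Design effect: 2.49 × 233.57 = 581.58.
Round up → n = 582 per group.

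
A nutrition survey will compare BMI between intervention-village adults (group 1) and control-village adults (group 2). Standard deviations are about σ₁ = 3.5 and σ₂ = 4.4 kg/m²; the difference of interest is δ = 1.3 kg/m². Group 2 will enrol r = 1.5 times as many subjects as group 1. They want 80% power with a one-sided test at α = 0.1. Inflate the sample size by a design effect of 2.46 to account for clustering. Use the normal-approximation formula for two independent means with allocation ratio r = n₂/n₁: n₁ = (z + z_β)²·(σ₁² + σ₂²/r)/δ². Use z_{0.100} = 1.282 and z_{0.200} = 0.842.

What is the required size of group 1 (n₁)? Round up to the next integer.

n₁ = (z_α + z_β)² · (σ₁² + σ₂²/r) / δ²
   = (1.282 + 0.842)² · (3.5² + 4.4²/1.5) / 1.3²
   = 4.5114 · (12.25 + 12.9067) / 1.69
   = 4.5114 · 25.1567 / 1.69
   = 67.15
Design effect: 2.46 × 67.15 = 165.20.
Round up → n₁ = 166; n₂ = r·n₁ = 1.5 × 166 = 249.

n₁ = 166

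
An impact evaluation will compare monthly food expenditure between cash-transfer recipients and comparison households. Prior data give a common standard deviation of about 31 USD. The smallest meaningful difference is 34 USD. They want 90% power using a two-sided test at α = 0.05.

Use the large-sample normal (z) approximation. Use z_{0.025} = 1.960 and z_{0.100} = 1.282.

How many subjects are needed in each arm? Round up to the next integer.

n = (z_{α/2} + z_β)² · (σ₁² + σ₂²) / δ²
  = (1.960 + 1.282)² · (2·31² = 1922) / 34²
  = 10.5106 · 1922 / 1156
  = 17.48
Round up → n = 18 per group.

n = 18 per group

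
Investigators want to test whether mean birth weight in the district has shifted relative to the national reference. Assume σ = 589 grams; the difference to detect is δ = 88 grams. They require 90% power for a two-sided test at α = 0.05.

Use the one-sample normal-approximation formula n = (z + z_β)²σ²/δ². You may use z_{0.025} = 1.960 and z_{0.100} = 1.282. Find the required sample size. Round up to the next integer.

n = (z_{α/2} + z_β)² · σ² / δ²
  = (1.960 + 1.282)² · 589² / 88²
  = 10.5106 · 346921 / 7744
  = 470.86
Round up → n = 471.

n = 471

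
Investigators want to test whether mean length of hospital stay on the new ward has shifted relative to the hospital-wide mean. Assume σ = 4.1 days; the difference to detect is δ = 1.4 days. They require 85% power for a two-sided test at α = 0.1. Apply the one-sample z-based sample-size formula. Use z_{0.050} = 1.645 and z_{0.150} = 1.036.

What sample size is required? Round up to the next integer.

n = (z_{α/2} + z_β)² · σ² / δ²
  = (1.645 + 1.036)² · 4.1² / 1.4²
  = 7.1878 · 16.81 / 1.96
  = 61.65
Round up → n = 62.

n = 62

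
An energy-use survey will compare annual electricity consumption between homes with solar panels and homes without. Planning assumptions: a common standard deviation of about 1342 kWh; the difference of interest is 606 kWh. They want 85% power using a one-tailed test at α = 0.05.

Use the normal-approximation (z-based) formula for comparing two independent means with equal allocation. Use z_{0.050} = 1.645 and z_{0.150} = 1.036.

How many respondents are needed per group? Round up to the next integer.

n = (z_α + z_β)² · (σ₁² + σ₂²) / δ²
  = (1.645 + 1.036)² · (2·1342² = 3601928) / 606²
  = 7.1878 · 3601928 / 367236
  = 70.50
Round up → n = 71 per group.

n = 71 per group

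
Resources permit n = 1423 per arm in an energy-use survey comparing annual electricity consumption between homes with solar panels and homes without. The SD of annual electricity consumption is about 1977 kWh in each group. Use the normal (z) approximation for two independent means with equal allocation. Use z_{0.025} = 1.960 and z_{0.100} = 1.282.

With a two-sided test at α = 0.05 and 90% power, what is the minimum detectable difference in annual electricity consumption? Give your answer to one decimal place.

δ = (z_{α/2} + z_β) · √((σ₁²+σ₂²)/n)
  = (1.960 + 1.282) · √(7817058/1423)
  = 3.242 · √5493.4
  = 3.242 · 74.1172
  = 240.2881

Minimum detectable difference ≈ 240.3 kWh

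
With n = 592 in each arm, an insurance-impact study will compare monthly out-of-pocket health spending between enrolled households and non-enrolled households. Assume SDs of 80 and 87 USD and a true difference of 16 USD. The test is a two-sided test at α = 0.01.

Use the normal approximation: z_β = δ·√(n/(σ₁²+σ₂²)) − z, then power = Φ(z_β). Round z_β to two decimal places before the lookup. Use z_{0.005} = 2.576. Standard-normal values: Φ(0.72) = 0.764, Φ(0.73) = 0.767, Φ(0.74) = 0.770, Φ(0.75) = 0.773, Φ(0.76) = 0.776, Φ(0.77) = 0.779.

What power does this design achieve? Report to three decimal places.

Power ≈ 0.764

z_β = δ·√(n/(σ₁²+σ₂²)) − z_{α/2}
    = 16 · √(592/13969) − 2.576
    = 16 · 0.20586 − 2.576
    = 3.2938 − 2.576 = 0.7178 → 0.72
Power = Φ(0.72) = 0.764.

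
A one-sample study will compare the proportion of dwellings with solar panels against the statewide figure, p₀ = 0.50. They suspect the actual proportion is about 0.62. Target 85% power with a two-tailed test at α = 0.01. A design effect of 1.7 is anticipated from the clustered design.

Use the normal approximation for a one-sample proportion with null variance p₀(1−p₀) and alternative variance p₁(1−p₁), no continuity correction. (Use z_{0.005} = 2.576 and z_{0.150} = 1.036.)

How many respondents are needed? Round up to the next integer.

n = 379

n = [z_{α/2}·√(p₀q₀) + z_β·√(p₁q₁)]² / (p₁ − p₀)²
  = [2.576·√(0.50·0.50) + 1.036·√(0.62·0.38)]² / (0.12)²
  = [2.576·0.5000 + 1.036·0.4854]² / 0.0144
  = [1.7909]² / 0.0144
  = 222.72
Design effect: 1.7 × 222.72 = 378.63.
Round up → n = 379.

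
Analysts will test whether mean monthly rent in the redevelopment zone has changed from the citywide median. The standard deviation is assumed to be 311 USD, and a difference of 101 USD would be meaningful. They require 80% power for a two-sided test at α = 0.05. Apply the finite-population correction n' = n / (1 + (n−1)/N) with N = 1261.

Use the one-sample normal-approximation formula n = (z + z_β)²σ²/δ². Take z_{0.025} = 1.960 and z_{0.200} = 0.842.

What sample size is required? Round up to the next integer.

n = 71

n = (z_{α/2} + z_β)² · σ² / δ²
  = (1.960 + 0.842)² · 311² / 101²
  = 7.8512 · 96721 / 10201
  = 74.44
Finite-population correction (N = 1261): 74.44 / (1 + (74.44 − 1)/1261) = 70.34.
Round up → n = 71.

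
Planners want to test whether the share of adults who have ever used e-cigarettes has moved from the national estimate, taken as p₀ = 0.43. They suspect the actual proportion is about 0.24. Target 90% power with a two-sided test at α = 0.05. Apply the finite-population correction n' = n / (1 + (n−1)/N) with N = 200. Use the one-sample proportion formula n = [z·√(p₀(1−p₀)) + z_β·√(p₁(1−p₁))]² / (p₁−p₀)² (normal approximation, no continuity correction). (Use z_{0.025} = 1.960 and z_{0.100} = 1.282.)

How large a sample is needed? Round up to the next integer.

n = 49

n = [z_{α/2}·√(p₀q₀) + z_β·√(p₁q₁)]² / (p₁ − p₀)²
  = [1.960·√(0.43·0.57) + 1.282·√(0.24·0.76)]² / (-0.19)²
  = [1.960·0.4951 + 1.282·0.4271]² / 0.0361
  = [1.5179]² / 0.0361
  = 63.82
Finite-population correction (N = 200): 63.82 / (1 + (63.82 − 1)/200) = 48.57.
Round up → n = 49.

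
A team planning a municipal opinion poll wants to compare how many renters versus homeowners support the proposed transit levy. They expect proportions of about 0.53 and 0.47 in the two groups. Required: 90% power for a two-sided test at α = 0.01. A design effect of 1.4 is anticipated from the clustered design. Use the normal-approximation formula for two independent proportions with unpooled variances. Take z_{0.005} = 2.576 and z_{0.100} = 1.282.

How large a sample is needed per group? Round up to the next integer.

n = (z_{α/2} + z_β)² · [p₁(1−p₁) + p₂(1−p₂)] / (p₁ − p₂)²
  = (2.576 + 1.282)² · (0.53·0.47 + 0.47·0.53) / (0.06)²
  = (3.858)² · (0.2491 + 0.2491) / 0.0036
  = 14.8842 · 0.4982 / 0.0036
  = 2059.80
Design effect: 1.4 × 2059.80 = 2883.72.
Round up → n = 2884 per group.

n = 2884 per group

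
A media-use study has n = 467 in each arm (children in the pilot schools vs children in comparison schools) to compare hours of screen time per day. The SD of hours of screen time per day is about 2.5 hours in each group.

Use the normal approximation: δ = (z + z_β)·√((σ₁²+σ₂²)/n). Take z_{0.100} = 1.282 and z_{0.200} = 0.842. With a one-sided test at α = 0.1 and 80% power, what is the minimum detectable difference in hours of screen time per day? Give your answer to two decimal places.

δ = (z_α + z_β) · √((σ₁²+σ₂²)/n)
  = (1.282 + 0.842) · √(12.5/467)
  = 2.124 · √0.02677
  = 2.124 · 0.1636
  = 0.3475

Minimum detectable difference ≈ 0.35 hours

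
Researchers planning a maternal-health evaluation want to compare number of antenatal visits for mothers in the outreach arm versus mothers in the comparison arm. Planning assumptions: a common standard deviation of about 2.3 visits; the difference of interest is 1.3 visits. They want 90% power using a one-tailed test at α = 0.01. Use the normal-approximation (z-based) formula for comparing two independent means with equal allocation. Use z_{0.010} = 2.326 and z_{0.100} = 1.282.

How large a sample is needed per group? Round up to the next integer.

n = (z_α + z_β)² · (σ₁² + σ₂²) / δ²
  = (2.326 + 1.282)² · (2·2.3² = 10.58) / 1.3²
  = 13.0177 · 10.58 / 1.69
  = 81.50
Round up → n = 82 per group.

n = 82 per group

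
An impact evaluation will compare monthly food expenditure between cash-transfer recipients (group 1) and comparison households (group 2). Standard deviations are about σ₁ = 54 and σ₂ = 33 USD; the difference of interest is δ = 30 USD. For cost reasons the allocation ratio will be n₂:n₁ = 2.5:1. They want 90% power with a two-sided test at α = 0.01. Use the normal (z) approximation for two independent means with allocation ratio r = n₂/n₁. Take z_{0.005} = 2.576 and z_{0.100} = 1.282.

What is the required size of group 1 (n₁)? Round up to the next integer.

n₁ = 56

n₁ = (z_{α/2} + z_β)² · (σ₁² + σ₂²/r) / δ²
   = (2.576 + 1.282)² · (54² + 33²/2.5) / 30²
   = 14.8842 · (2916 + 435.6) / 900
   = 14.8842 · 3351.6 / 900
   = 55.43
Round up → n₁ = 56; n₂ = r·n₁ = 2.5 × 56 = 140.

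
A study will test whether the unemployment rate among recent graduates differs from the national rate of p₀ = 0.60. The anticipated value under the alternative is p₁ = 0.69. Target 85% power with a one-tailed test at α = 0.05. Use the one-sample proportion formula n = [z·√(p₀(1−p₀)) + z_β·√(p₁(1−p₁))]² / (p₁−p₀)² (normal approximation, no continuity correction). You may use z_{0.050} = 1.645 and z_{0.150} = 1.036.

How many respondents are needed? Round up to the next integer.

n = [z_α·√(p₀q₀) + z_β·√(p₁q₁)]² / (p₁ − p₀)²
  = [1.645·√(0.60·0.40) + 1.036·√(0.69·0.31)]² / (0.09)²
  = [1.645·0.4899 + 1.036·0.4625]² / 0.0081
  = [1.2850]² / 0.0081
  = 203.86
Round up → n = 204.

n = 204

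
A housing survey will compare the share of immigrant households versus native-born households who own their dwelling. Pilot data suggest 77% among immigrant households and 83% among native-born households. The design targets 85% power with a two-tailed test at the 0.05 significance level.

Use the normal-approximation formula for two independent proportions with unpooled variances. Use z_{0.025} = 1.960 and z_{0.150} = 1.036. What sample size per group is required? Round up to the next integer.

n = (z_{α/2} + z_β)² · [p₁(1−p₁) + p₂(1−p₂)] / (p₁ − p₂)²
  = (1.960 + 1.036)² · (0.77·0.23 + 0.83·0.17) / (-0.06)²
  = (2.996)² · (0.1771 + 0.1411) / 0.0036
  = 8.9760 · 0.3182 / 0.0036
  = 793.38
Round up → n = 794 per group.

n = 794 per group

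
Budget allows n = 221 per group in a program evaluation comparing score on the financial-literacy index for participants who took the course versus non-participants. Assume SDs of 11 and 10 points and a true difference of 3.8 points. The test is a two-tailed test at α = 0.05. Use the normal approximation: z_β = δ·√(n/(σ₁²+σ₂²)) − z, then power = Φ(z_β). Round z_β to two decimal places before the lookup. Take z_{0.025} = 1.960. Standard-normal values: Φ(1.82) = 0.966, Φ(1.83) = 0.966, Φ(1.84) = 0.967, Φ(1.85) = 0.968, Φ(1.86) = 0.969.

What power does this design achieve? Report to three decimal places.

Power ≈ 0.967

z_β = δ·√(n/(σ₁²+σ₂²)) − z_{α/2}
    = 3.8 · √(221/221) − 1.960
    = 3.8 · 1.00000 − 1.960
    = 3.8000 − 1.960 = 1.8400 → 1.84
Power = Φ(1.84) = 0.967.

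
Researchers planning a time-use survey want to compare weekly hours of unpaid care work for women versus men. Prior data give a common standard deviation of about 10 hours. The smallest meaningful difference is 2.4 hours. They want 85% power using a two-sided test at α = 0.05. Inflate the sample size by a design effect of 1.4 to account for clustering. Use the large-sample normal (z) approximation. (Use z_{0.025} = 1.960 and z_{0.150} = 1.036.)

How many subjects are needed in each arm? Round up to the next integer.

n = (z_{α/2} + z_β)² · (σ₁² + σ₂²) / δ²
  = (1.960 + 1.036)² · (2·10² = 200) / 2.4²
  = 8.9760 · 200 / 5.76
  = 311.67
Design effect: 1.4 × 311.67 = 436.33.
Round up → n = 437 per group.

n = 437 per group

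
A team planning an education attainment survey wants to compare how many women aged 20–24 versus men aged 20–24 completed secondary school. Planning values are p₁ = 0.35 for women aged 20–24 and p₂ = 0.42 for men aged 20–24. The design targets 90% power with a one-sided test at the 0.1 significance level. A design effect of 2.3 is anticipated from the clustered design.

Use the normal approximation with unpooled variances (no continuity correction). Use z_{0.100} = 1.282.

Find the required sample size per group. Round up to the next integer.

n = (z_α + z_β)² · [p₁(1−p₁) + p₂(1−p₂)] / (p₁ − p₂)²
  = (1.282 + 1.282)² · (0.35·0.65 + 0.42·0.58) / (-0.07)²
  = (2.564)² · (0.2275 + 0.2436) / 0.0049
  = 6.5741 · 0.4711 / 0.0049
  = 632.05
Design effect: 2.3 × 632.05 = 1453.72.
Round up → n = 1454 per group.

n = 1454 per group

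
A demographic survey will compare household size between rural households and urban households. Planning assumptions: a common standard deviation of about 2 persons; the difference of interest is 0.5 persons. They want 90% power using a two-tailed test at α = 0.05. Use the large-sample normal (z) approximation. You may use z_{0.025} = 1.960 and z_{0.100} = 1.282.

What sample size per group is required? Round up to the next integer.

n = (z_{α/2} + z_β)² · (σ₁² + σ₂²) / δ²
  = (1.960 + 1.282)² · (2·2² = 8) / 0.5²
  = 10.5106 · 8 / 0.25
  = 336.34
Round up → n = 337 per group.

n = 337 per group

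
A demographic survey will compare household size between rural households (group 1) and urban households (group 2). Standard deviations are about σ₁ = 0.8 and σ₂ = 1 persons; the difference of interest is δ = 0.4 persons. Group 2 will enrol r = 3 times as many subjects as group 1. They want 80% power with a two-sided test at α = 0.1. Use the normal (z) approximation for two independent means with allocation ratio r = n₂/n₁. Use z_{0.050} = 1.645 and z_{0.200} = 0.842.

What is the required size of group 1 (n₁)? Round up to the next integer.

n₁ = 38

n₁ = (z_{α/2} + z_β)² · (σ₁² + σ₂²/r) / δ²
   = (1.645 + 0.842)² · (0.8² + 1²/3) / 0.4²
   = 6.1852 · (0.64 + 0.33333) / 0.16
   = 6.1852 · 0.97333 / 0.16
   = 37.63
Round up → n₁ = 38; n₂ = r·n₁ = 3 × 38 = 114.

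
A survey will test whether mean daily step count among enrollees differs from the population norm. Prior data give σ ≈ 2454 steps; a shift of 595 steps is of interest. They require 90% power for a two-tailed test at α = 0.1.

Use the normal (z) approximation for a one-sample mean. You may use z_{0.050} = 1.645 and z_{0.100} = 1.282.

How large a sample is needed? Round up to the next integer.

n = 146

n = (z_{α/2} + z_β)² · σ² / δ²
  = (1.645 + 1.282)² · 2454² / 595²
  = 8.5673 · 6022116 / 354025
  = 145.73
Round up → n = 146.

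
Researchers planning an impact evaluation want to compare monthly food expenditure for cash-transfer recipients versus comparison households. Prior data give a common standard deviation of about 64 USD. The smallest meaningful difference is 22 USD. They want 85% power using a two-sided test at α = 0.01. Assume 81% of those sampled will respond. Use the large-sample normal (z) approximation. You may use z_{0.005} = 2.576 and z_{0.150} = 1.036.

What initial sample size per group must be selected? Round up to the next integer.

n = 273 per group

n = (z_{α/2} + z_β)² · (σ₁² + σ₂²) / δ²
  = (2.576 + 1.036)² · (2·64² = 8192) / 22²
  = 13.0465 · 8192 / 484
  = 220.82
Adjust for 81% response: 220.82 / 0.81 = 272.62.
Round up → n = 273 per group.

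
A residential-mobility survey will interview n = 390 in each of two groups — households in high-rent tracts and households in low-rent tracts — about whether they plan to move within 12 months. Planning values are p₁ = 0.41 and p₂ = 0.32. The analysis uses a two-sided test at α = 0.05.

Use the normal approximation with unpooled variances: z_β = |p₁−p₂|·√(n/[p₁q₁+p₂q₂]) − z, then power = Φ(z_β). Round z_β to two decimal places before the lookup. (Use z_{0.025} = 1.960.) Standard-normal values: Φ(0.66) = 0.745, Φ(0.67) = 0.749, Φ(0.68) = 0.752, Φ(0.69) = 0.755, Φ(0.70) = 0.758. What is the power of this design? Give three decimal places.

z_β = |p₁−p₂|·√(n/[p₁q₁+p₂q₂]) − z_{α/2}
    = 0.09 · √(390/0.4595) − 1.960
    = 0.09 · 29.1333 − 1.960
    = 2.6220 − 1.960 = 0.6620 → 0.66
Power = Φ(0.66) = 0.745.

Power ≈ 0.745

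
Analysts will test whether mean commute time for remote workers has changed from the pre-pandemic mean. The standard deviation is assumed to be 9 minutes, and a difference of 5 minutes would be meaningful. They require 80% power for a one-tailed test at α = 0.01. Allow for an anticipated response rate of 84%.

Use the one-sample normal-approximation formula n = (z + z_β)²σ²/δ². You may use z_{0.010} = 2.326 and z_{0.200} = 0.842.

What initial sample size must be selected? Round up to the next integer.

n = 39

n = (z_α + z_β)² · σ² / δ²
  = (2.326 + 0.842)² · 9² / 5²
  = 10.0362 · 81 / 25
  = 32.52
Adjust for 84% response: 32.52 / 0.84 = 38.71.
Round up → n = 39.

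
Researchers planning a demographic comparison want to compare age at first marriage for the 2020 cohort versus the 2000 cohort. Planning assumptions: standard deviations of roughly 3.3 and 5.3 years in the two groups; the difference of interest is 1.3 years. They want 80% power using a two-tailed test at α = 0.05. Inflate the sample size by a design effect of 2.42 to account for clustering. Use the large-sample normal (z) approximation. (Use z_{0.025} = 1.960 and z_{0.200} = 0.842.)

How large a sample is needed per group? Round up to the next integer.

n = 439 per group

n = (z_{α/2} + z_β)² · (σ₁² + σ₂²) / δ²
  = (1.960 + 0.842)² · (3.3² + 5.3² = 38.98) / 1.3²
  = 7.8512 · 38.98 / 1.69
  = 181.09
Design effect: 2.42 × 181.09 = 438.23.
Round up → n = 439 per group.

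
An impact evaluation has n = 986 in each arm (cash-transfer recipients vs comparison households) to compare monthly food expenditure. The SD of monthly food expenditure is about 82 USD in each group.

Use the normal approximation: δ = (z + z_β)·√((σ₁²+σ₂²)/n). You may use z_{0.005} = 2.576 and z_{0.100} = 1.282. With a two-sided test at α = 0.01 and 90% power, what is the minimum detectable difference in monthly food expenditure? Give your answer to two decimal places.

Minimum detectable difference ≈ 14.25 USD

δ = (z_{α/2} + z_β) · √((σ₁²+σ₂²)/n)
  = (2.576 + 1.282) · √(13448/986)
  = 3.858 · √13.6389
  = 3.858 · 3.6931
  = 14.2480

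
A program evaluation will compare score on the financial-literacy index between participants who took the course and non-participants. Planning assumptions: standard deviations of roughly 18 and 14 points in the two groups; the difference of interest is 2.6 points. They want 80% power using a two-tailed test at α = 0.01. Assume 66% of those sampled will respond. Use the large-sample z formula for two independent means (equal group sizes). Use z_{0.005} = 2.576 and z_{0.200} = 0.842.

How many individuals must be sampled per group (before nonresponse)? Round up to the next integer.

n = 1362 per group

n = (z_{α/2} + z_β)² · (σ₁² + σ₂²) / δ²
  = (2.576 + 0.842)² · (18² + 14² = 520) / 2.6²
  = 11.6827 · 520 / 6.76
  = 898.67
Adjust for 66% response: 898.67 / 0.66 = 1361.62.
Round up → n = 1362 per group.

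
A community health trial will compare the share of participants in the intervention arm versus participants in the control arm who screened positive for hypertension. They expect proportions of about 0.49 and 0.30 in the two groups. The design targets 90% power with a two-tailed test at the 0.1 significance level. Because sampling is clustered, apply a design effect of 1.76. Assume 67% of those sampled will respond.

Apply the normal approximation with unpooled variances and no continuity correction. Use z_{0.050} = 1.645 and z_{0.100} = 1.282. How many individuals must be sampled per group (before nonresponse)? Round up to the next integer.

n = 287 per group

n = (z_{α/2} + z_β)² · [p₁(1−p₁) + p₂(1−p₂)] / (p₁ − p₂)²
  = (1.645 + 1.282)² · (0.49·0.51 + 0.30·0.70) / (0.19)²
  = (2.927)² · (0.2499 + 0.2100) / 0.0361
  = 8.5673 · 0.4599 / 0.0361
  = 109.14
Design effect: 1.76 × 109.14 = 192.09.
Adjust for 67% response: 192.09 / 0.67 = 286.71.
Round up → n = 287 per group.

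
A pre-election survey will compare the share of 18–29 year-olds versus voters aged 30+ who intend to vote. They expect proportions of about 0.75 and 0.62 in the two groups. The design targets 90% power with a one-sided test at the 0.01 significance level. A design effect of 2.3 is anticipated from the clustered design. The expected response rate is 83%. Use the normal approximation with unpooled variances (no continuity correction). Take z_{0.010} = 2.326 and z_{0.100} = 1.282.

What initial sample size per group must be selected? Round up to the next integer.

n = (z_α + z_β)² · [p₁(1−p₁) + p₂(1−p₂)] / (p₁ − p₂)²
  = (2.326 + 1.282)² · (0.75·0.25 + 0.62·0.38) / (0.13)²
  = (3.608)² · (0.1875 + 0.2356) / 0.0169
  = 13.0177 · 0.4231 / 0.0169
  = 325.90
Design effect: 2.3 × 325.90 = 749.58.
Adjust for 83% response: 749.58 / 0.83 = 903.11.
Round up → n = 904 per group.

n = 904 per group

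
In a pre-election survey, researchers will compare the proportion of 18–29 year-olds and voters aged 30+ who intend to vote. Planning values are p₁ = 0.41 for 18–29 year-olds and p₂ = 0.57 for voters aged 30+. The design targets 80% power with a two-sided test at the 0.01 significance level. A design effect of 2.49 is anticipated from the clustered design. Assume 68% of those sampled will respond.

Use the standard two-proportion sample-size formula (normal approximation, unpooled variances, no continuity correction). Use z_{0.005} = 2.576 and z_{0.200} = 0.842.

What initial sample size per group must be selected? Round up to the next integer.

n = 814 per group

n = (z_{α/2} + z_β)² · [p₁(1−p₁) + p₂(1−p₂)] / (p₁ − p₂)²
  = (2.576 + 0.842)² · (0.41·0.59 + 0.57·0.43) / (-0.16)²
  = (3.418)² · (0.2419 + 0.2451) / 0.0256
  = 11.6827 · 0.4870 / 0.0256
  = 222.25
Design effect: 2.49 × 222.25 = 553.39.
Adjust for 68% response: 553.39 / 0.68 = 813.81.
Round up → n = 814 per group.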